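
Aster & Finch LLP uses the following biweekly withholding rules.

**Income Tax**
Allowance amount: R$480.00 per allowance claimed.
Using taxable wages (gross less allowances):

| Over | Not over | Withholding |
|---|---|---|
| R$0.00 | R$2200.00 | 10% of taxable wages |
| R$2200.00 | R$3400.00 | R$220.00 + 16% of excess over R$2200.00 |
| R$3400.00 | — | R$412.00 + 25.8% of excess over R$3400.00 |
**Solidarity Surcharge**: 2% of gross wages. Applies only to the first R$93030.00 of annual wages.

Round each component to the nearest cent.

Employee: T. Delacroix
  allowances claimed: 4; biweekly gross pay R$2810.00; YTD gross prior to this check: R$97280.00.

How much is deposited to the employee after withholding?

Income Tax: taxable = R$2810.00 − 4×R$480.00 = R$890.00
  10% × R$890.00 = R$89.00
Solidarity Surcharge: YTD R$97280.00 ≥ cap R$93030.00 → R$0.00
Total withheld: R$89.00 + R$0.00 = R$89.00
Net pay: R$2810.00 − R$89.00 = R$2721.00

R$2721.00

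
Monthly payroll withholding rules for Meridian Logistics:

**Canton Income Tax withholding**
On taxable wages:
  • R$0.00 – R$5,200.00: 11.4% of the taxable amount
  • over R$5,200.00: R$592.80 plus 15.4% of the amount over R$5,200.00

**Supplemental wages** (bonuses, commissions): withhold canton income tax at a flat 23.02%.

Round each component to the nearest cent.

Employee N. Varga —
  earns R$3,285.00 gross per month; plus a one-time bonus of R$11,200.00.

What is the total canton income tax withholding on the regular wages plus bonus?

Canton Income Tax: taxable = R$3,285.00
  11.4% × R$3,285.00 = R$374.49
Supplemental (23.02% flat on bonus): 23.02% × R$11,200.00 = R$2,578.24
Total canton income tax: R$374.49 + R$2,578.24 = R$2,952.73

R$2,952.73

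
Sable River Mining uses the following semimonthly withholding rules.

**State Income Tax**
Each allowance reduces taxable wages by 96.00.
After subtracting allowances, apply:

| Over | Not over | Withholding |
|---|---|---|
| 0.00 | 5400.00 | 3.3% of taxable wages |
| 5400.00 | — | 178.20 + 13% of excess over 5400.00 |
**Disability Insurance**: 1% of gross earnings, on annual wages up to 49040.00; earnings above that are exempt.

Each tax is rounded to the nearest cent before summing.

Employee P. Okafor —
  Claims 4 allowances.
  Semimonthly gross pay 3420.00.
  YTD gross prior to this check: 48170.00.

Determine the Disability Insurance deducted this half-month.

Disability Insurance: cap 49040.00 − YTD 48170.00 = 870.00 subject; 1% × 870.00 = 8.70

8.70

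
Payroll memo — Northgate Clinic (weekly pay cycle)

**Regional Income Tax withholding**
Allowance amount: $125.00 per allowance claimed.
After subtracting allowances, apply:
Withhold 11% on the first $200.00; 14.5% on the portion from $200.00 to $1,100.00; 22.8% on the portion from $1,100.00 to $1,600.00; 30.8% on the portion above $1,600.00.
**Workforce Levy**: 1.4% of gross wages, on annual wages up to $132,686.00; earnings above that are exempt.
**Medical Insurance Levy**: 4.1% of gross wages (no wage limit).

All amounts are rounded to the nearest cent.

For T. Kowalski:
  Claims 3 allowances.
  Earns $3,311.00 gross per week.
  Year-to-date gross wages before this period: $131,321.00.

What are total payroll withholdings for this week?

Regional Income Tax: taxable = $3,311.00 − 3×$125.00 = $2,936.00
  $266.50 + 30.8% × ($2,936.00 − $1,600.00) = $266.50 + 30.8% × $1,336.00 = $677.99
Workforce Levy: cap $132,686.00 − YTD $131,321.00 = $1,365.00 subject; 1.4% × $1,365.00 = $19.11
Medical Insurance Levy: 4.1% × $3,311.00 = $135.75
Total: $677.99 + $19.11 + $135.75 = $832.85

$832.85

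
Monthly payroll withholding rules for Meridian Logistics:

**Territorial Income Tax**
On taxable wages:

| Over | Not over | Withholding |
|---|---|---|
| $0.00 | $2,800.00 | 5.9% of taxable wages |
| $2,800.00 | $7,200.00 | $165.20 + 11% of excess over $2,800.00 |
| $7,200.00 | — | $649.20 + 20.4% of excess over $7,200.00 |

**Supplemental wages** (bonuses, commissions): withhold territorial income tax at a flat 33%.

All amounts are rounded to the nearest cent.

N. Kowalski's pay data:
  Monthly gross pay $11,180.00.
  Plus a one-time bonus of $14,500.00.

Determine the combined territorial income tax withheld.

$6,246.12

Territorial Income Tax: taxable = $11,180.00
  $649.20 + 20.4% × ($11,180.00 − $7,200.00) = $649.20 + 20.4% × $3,980.00 = $1,461.12
Supplemental (33% flat on bonus): 33% × $14,500.00 = $4,785.00
Total territorial income tax: $1,461.12 + $4,785.00 = $6,246.12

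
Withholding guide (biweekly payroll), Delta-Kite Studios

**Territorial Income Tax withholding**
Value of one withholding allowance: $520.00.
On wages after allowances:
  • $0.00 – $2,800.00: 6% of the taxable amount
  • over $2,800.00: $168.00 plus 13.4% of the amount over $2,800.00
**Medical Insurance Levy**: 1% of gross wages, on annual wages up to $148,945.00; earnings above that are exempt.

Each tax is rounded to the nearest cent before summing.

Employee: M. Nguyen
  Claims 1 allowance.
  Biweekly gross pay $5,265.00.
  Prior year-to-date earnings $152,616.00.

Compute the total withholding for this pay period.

Territorial Income Tax: taxable = $5,265.00 − 1×$520.00 = $4,745.00
  $168.00 + 13.4% × ($4,745.00 − $2,800.00) = $168.00 + 13.4% × $1,945.00 = $428.63
Medical Insurance Levy: YTD $152,616.00 ≥ cap $148,945.00 → $0.00
Total: $428.63 + $0.00 = $428.63

$428.63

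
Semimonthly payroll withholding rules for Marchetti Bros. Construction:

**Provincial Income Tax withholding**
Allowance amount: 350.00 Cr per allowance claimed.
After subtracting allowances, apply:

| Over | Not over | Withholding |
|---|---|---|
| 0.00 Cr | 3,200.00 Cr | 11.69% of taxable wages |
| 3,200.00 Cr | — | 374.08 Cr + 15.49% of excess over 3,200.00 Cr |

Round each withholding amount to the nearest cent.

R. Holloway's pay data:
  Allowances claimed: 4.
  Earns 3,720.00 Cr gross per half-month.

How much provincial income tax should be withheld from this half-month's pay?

271.21 Cr

Provincial Income Tax: taxable = 3,720.00 Cr − 4×350.00 Cr = 2,320.00 Cr
  11.69% × 2,320.00 Cr = 271.21 Cr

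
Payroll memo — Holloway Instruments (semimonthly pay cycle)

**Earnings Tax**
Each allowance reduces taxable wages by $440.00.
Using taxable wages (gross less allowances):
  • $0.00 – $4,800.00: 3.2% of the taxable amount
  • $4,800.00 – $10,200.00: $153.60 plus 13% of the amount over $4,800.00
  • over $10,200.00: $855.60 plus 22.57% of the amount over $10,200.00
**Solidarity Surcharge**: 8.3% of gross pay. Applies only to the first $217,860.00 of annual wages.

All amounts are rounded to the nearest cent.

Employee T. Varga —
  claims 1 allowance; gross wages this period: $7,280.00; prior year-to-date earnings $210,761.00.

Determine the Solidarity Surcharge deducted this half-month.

Solidarity Surcharge: cap $217,860.00 − YTD $210,761.00 = $7,099.00 subject; 8.3% × $7,099.00 = $589.22

$589.22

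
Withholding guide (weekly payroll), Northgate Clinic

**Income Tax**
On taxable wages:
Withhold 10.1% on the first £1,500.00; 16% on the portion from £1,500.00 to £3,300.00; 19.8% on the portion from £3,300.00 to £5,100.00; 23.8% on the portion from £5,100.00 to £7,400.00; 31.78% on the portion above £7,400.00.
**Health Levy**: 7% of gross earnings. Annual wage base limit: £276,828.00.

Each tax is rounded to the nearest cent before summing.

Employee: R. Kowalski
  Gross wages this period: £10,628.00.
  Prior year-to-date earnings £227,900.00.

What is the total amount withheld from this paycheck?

Income Tax: taxable = £10,628.00
  £1,343.30 + 31.78% × (£10,628.00 − £7,400.00) = £1,343.30 + 31.78% × £3,228.00 = £2,369.16
Health Levy: 7% × £10,628.00 = £743.96
Total: £2,369.16 + £743.96 = £3,113.12

£3,113.12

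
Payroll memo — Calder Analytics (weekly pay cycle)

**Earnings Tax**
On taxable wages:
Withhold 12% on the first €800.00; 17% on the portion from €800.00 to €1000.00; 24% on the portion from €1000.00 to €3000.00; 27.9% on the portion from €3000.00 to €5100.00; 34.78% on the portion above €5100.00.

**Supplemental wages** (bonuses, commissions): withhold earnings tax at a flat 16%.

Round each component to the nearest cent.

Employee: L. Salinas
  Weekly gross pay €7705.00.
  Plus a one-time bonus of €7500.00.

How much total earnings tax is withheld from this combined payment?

Earnings Tax: taxable = €7705.00
  €1195.90 + 34.78% × (€7705.00 − €5100.00) = €1195.90 + 34.78% × €2605.00 = €2101.92
Supplemental (16% flat on bonus): 16% × €7500.00 = €1200.00
Total earnings tax: €2101.92 + €1200.00 = €3301.92

€3301.92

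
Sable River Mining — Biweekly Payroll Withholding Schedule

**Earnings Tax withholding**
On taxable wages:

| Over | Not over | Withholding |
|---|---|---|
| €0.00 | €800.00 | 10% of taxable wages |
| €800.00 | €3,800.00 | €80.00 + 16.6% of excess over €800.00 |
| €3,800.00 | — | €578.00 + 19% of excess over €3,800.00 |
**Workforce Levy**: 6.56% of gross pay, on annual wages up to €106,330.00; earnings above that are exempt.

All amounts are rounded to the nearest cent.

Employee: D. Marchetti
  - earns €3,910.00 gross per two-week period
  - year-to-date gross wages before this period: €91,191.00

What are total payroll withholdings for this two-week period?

Earnings Tax: taxable = €3,910.00
  €578.00 + 19% × (€3,910.00 − €3,800.00) = €578.00 + 19% × €110.00 = €598.90
Workforce Levy: 6.56% × €3,910.00 = €256.50
Total: €598.90 + €256.50 = €855.40

€855.40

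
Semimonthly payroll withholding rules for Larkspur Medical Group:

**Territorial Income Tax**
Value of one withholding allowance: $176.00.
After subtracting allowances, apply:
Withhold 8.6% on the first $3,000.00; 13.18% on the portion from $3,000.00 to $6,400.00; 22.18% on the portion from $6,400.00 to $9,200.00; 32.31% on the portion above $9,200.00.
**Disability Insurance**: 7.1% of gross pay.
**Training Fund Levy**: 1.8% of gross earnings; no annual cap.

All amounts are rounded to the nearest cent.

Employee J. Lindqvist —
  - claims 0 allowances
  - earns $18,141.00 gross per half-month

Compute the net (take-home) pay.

$12,310.45

Territorial Income Tax: taxable = $18,141.00
  $1,327.16 + 32.31% × ($18,141.00 − $9,200.00) = $1,327.16 + 32.31% × $8,941.00 = $4,216.00
Disability Insurance: 7.1% × $18,141.00 = $1,288.01
Training Fund Levy: 1.8% × $18,141.00 = $326.54
Total withheld: $4,216.00 + $1,288.01 + $326.54 = $5,830.55
Net pay: $18,141.00 − $5,830.55 = $12,310.45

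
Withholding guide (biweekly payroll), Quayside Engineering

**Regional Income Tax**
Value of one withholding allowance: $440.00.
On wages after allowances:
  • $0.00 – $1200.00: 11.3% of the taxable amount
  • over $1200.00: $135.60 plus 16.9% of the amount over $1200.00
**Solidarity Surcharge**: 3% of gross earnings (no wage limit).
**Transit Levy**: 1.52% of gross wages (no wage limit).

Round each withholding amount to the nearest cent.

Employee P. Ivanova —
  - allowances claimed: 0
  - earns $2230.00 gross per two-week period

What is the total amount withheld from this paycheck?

$410.47

Regional Income Tax: taxable = $2230.00
  $135.60 + 16.9% × ($2230.00 − $1200.00) = $135.60 + 16.9% × $1030.00 = $309.67
Solidarity Surcharge: 3% × $2230.00 = $66.90
Transit Levy: 1.52% × $2230.00 = $33.90
Total: $309.67 + $66.90 + $33.90 = $410.47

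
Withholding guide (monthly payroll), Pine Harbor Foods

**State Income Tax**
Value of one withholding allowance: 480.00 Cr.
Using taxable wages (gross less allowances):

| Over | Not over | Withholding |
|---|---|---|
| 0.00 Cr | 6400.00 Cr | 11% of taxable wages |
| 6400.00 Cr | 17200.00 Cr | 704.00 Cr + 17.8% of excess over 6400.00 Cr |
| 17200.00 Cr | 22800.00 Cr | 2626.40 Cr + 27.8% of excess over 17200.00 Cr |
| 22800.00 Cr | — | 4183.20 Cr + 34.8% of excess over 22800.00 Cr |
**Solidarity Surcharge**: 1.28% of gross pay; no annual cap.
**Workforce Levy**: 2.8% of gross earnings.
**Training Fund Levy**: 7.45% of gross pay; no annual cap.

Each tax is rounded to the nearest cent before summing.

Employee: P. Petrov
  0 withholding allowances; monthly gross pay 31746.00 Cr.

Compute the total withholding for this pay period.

10956.73 Cr

State Income Tax: taxable = 31746.00 Cr
  4183.20 Cr + 34.8% × (31746.00 Cr − 22800.00 Cr) = 4183.20 Cr + 34.8% × 8946.00 Cr = 7296.41 Cr
Solidarity Surcharge: 1.28% × 31746.00 Cr = 406.35 Cr
Workforce Levy: 2.8% × 31746.00 Cr = 888.89 Cr
Training Fund Levy: 7.45% × 31746.00 Cr = 2365.08 Cr
Total: 7296.41 Cr + 406.35 Cr + 888.89 Cr + 2365.08 Cr = 10956.73 Cr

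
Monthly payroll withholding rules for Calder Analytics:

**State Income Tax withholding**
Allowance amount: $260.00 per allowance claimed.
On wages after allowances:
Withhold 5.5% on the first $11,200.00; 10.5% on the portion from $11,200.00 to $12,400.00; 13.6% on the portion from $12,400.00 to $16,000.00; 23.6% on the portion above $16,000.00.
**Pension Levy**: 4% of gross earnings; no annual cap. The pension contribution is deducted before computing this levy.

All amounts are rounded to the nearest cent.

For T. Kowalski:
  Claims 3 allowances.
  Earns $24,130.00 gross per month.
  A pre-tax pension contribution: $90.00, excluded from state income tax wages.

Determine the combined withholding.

$3,906.56

State Income Tax: taxable = $24,130.00 − $90.00 − 3×$260.00 = $23,260.00
  $1,231.60 + 23.6% × ($23,260.00 − $16,000.00) = $1,231.60 + 23.6% × $7,260.00 = $2,944.96
Pension Levy: 4% × $24,040.00 = $961.60
Total: $2,944.96 + $961.60 = $3,906.56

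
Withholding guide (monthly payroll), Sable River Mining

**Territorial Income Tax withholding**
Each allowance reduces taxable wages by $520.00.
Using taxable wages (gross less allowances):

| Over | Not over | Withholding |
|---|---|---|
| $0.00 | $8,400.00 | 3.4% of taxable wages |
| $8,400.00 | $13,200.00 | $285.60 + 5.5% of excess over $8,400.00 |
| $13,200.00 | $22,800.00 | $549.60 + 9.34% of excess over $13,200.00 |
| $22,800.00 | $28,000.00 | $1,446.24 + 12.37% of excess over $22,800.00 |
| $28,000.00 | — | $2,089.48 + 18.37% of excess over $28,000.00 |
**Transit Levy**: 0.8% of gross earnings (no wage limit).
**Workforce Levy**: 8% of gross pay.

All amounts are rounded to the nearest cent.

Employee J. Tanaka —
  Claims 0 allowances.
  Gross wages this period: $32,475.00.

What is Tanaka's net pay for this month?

Territorial Income Tax: taxable = $32,475.00
  $2,089.48 + 18.37% × ($32,475.00 − $28,000.00) = $2,089.48 + 18.37% × $4,475.00 = $2,911.54
Transit Levy: 0.8% × $32,475.00 = $259.80
Workforce Levy: 8% × $32,475.00 = $2,598.00
Total withheld: $2,911.54 + $259.80 + $2,598.00 = $5,769.34
Net pay: $32,475.00 − $5,769.34 = $26,705.66

$26,705.66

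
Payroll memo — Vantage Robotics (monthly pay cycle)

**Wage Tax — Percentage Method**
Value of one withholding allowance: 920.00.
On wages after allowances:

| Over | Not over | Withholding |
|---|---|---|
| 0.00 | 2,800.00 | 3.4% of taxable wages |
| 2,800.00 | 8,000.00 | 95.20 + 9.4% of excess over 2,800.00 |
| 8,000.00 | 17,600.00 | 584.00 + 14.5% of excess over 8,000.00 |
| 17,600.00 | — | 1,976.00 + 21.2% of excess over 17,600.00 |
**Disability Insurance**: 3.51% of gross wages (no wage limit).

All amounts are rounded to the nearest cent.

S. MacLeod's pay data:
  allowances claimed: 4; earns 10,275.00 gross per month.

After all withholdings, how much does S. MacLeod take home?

9,462.42

Wage Tax: taxable = 10,275.00 − 4×920.00 = 6,595.00
  95.20 + 9.4% × (6,595.00 − 2,800.00) = 95.20 + 9.4% × 3,795.00 = 451.93
Disability Insurance: 3.51% × 10,275.00 = 360.65
Total withheld: 451.93 + 360.65 = 812.58
Net pay: 10,275.00 − 812.58 = 9,462.42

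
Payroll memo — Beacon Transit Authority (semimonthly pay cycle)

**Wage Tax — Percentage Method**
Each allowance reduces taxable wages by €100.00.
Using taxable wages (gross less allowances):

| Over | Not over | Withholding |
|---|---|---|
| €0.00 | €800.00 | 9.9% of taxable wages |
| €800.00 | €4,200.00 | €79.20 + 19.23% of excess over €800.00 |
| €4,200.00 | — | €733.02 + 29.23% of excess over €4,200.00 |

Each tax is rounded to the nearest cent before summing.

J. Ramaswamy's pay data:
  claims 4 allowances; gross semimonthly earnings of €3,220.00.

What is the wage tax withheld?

€467.65

Wage Tax: taxable = €3,220.00 − 4×€100.00 = €2,820.00
  €79.20 + 19.23% × (€2,820.00 − €800.00) = €79.20 + 19.23% × €2,020.00 = €467.65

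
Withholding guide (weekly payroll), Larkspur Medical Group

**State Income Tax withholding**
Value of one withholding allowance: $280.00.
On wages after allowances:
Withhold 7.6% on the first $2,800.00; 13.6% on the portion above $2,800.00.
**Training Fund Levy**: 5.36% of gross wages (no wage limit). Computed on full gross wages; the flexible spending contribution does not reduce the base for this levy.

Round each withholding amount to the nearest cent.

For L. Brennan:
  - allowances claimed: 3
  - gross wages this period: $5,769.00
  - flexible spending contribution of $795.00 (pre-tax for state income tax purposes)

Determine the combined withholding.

$703.44

State Income Tax: taxable = $5,769.00 − $795.00 − 3×$280.00 = $4,134.00
  $212.80 + 13.6% × ($4,134.00 − $2,800.00) = $212.80 + 13.6% × $1,334.00 = $394.22
Training Fund Levy: 5.36% × $5,769.00 = $309.22
Total: $394.22 + $309.22 = $703.44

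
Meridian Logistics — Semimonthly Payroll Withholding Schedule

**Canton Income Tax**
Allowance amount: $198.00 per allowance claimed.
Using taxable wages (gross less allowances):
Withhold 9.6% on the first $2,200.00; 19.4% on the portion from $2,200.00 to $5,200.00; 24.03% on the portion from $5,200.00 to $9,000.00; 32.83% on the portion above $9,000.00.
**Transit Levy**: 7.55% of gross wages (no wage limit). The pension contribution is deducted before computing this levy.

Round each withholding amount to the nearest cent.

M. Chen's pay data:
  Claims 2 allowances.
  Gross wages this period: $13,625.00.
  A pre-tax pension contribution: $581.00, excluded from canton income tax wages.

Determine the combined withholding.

$3,888.80

Canton Income Tax: taxable = $13,625.00 − $581.00 − 2×$198.00 = $12,648.00
  $1,706.34 + 32.83% × ($12,648.00 − $9,000.00) = $1,706.34 + 32.83% × $3,648.00 = $2,903.98
Transit Levy: 7.55% × $13,044.00 = $984.82
Total: $2,903.98 + $984.82 = $3,888.80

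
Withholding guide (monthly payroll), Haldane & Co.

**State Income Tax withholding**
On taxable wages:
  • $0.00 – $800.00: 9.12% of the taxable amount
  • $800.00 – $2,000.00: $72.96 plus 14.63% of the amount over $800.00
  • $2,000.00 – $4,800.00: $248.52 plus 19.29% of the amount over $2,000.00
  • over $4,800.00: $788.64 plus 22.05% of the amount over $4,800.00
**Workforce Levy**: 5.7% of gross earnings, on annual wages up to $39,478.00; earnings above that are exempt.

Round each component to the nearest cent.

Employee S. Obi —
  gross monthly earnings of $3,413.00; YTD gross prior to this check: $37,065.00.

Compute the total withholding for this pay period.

State Income Tax: taxable = $3,413.00
  $248.52 + 19.29% × ($3,413.00 − $2,000.00) = $248.52 + 19.29% × $1,413.00 = $521.09
Workforce Levy: cap $39,478.00 − YTD $37,065.00 = $2,413.00 subject; 5.7% × $2,413.00 = $137.54
Total: $521.09 + $137.54 = $658.63

$658.63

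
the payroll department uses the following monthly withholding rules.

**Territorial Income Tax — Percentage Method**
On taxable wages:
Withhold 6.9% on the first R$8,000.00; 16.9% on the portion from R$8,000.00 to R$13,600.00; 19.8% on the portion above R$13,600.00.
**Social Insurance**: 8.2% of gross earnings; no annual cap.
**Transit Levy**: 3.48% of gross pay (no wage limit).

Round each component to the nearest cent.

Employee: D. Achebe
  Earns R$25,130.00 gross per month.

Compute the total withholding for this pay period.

Territorial Income Tax: taxable = R$25,130.00
  R$1,498.40 + 19.8% × (R$25,130.00 − R$13,600.00) = R$1,498.40 + 19.8% × R$11,530.00 = R$3,781.34
Social Insurance: 8.2% × R$25,130.00 = R$2,060.66
Transit Levy: 3.48% × R$25,130.00 = R$874.52
Total: R$3,781.34 + R$2,060.66 + R$874.52 = R$6,716.52

R$6,716.52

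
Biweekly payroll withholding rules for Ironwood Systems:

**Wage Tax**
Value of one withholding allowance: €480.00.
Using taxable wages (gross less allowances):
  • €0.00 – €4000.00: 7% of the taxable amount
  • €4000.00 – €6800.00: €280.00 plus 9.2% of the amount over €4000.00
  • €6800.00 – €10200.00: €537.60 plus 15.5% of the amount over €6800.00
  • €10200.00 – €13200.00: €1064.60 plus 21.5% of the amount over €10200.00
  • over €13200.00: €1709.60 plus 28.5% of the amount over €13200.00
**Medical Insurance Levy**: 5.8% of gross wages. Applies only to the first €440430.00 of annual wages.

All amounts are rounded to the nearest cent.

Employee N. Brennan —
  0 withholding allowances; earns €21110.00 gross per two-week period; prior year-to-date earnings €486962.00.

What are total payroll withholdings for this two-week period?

Wage Tax: taxable = €21110.00
  €1709.60 + 28.5% × (€21110.00 − €13200.00) = €1709.60 + 28.5% × €7910.00 = €3963.95
Medical Insurance Levy: YTD €486962.00 ≥ cap €440430.00 → €0.00
Total: €3963.95 + €0.00 = €3963.95

€3963.95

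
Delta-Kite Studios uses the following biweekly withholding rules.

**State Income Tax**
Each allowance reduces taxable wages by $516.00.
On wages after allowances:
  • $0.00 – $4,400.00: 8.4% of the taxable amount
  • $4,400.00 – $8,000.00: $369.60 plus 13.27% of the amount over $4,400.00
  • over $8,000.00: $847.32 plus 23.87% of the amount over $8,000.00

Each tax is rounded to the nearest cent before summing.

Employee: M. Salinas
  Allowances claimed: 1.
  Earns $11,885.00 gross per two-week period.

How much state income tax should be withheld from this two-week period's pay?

$1,651.50

State Income Tax: taxable = $11,885.00 − 1×$516.00 = $11,369.00
  $847.32 + 23.87% × ($11,369.00 − $8,000.00) = $847.32 + 23.87% × $3,369.00 = $1,651.50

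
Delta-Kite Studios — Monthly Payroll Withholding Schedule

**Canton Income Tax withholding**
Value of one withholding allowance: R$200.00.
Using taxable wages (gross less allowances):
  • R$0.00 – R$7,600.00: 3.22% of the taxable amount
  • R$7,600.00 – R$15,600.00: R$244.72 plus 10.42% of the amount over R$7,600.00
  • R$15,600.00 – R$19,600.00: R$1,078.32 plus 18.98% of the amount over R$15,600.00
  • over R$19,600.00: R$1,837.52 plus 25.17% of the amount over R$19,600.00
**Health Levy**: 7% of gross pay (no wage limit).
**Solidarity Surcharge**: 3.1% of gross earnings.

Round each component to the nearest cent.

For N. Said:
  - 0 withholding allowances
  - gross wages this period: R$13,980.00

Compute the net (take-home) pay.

Canton Income Tax: taxable = R$13,980.00
  R$244.72 + 10.42% × (R$13,980.00 − R$7,600.00) = R$244.72 + 10.42% × R$6,380.00 = R$909.52
Health Levy: 7% × R$13,980.00 = R$978.60
Solidarity Surcharge: 3.1% × R$13,980.00 = R$433.38
Total withheld: R$909.52 + R$978.60 + R$433.38 = R$2,321.50
Net pay: R$13,980.00 − R$2,321.50 = R$11,658.50

R$11,658.50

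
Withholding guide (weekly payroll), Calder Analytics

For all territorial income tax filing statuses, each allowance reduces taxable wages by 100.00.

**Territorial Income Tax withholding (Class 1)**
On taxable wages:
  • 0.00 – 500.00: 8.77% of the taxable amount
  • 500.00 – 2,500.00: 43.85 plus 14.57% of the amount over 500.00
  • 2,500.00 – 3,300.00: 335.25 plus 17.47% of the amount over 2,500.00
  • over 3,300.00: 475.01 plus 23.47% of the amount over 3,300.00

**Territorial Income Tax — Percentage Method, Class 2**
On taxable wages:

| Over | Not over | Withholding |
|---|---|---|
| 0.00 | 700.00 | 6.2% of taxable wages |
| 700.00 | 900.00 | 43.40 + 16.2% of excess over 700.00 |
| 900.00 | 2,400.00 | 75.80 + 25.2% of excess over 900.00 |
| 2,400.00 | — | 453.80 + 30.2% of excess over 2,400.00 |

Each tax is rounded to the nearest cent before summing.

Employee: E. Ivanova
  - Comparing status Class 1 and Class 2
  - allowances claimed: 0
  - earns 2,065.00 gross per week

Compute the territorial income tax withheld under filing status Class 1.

Territorial Income Tax (Class 1): taxable = 2,065.00
  43.85 + 14.57% × (2,065.00 − 500.00) = 43.85 + 14.57% × 1,565.00 = 271.87

271.87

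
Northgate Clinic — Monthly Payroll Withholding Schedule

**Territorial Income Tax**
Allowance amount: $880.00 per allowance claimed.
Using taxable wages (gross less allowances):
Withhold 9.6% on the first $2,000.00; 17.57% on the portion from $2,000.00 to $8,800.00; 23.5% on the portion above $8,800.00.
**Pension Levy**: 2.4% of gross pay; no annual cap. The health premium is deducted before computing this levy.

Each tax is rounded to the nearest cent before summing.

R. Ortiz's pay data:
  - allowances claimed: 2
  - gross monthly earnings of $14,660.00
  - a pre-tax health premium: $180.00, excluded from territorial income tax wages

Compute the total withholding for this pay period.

Territorial Income Tax: taxable = $14,660.00 − $180.00 − 2×$880.00 = $12,720.00
  $1,386.76 + 23.5% × ($12,720.00 − $8,800.00) = $1,386.76 + 23.5% × $3,920.00 = $2,307.96
Pension Levy: 2.4% × $14,480.00 = $347.52
Total: $2,307.96 + $347.52 = $2,655.48

$2,655.48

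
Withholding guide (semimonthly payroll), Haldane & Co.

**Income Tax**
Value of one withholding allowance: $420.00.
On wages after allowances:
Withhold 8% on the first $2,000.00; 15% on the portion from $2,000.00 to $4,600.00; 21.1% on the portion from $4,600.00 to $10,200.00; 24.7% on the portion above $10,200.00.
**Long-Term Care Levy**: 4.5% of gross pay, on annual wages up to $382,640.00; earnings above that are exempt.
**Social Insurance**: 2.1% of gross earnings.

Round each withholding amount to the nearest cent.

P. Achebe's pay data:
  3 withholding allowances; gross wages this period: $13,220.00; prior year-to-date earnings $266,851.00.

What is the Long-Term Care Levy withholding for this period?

$594.90

Long-Term Care Levy: 4.5% × $13,220.00 = $594.90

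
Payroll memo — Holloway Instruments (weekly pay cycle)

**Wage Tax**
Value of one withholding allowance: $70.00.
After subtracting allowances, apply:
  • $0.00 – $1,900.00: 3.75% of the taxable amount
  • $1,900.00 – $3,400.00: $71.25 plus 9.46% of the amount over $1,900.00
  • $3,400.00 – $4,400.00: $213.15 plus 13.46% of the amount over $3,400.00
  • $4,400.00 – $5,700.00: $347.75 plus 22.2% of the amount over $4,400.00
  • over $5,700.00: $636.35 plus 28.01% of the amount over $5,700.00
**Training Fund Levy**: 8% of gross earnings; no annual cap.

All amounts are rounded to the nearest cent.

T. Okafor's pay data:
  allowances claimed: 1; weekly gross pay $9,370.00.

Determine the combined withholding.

$2,394.31

Wage Tax: taxable = $9,370.00 − 1×$70.00 = $9,300.00
  $636.35 + 28.01% × ($9,300.00 − $5,700.00) = $636.35 + 28.01% × $3,600.00 = $1,644.71
Training Fund Levy: 8% × $9,370.00 = $749.60
Total: $1,644.71 + $749.60 = $2,394.31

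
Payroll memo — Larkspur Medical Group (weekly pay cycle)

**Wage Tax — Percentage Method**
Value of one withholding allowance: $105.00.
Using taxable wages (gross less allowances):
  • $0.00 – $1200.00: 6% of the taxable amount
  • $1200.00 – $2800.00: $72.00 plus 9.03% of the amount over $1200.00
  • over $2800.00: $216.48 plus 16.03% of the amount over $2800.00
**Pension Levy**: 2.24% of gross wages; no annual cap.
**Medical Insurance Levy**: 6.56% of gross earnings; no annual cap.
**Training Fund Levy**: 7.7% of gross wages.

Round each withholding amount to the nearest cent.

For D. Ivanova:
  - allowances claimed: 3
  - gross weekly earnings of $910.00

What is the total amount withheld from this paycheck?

Wage Tax: taxable = $910.00 − 3×$105.00 = $595.00
  6% × $595.00 = $35.70
Pension Levy: 2.24% × $910.00 = $20.38
Medical Insurance Levy: 6.56% × $910.00 = $59.70
Training Fund Levy: 7.7% × $910.00 = $70.07
Total: $35.70 + $20.38 + $59.70 + $70.07 = $185.85

$185.85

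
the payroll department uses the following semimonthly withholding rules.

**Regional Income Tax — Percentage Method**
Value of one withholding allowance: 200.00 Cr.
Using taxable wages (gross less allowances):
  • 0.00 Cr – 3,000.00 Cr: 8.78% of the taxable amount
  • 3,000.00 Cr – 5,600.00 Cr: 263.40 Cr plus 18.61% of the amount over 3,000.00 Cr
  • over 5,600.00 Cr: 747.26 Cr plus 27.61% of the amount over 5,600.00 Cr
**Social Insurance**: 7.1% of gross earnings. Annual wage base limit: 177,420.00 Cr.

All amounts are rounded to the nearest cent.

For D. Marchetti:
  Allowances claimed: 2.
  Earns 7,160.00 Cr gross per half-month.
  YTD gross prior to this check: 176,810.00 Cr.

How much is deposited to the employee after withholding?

Regional Income Tax: taxable = 7,160.00 Cr − 2×200.00 Cr = 6,760.00 Cr
  747.26 Cr + 27.61% × (6,760.00 Cr − 5,600.00 Cr) = 747.26 Cr + 27.61% × 1,160.00 Cr = 1,067.54 Cr
Social Insurance: cap 177,420.00 Cr − YTD 176,810.00 Cr = 610.00 Cr subject; 7.1% × 610.00 Cr = 43.31 Cr
Total withheld: 1,067.54 Cr + 43.31 Cr = 1,110.85 Cr
Net pay: 7,160.00 Cr − 1,110.85 Cr = 6,049.15 Cr

6,049.15 Cr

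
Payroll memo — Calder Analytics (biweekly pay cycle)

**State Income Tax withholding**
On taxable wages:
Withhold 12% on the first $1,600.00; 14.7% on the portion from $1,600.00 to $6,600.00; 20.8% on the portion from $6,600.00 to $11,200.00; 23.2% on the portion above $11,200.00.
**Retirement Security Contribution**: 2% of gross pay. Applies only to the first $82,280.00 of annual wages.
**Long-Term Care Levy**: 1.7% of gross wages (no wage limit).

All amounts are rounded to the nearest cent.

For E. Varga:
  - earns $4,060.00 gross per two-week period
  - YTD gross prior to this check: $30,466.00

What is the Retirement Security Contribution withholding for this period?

$81.20

Retirement Security Contribution: 2% × $4,060.00 = $81.20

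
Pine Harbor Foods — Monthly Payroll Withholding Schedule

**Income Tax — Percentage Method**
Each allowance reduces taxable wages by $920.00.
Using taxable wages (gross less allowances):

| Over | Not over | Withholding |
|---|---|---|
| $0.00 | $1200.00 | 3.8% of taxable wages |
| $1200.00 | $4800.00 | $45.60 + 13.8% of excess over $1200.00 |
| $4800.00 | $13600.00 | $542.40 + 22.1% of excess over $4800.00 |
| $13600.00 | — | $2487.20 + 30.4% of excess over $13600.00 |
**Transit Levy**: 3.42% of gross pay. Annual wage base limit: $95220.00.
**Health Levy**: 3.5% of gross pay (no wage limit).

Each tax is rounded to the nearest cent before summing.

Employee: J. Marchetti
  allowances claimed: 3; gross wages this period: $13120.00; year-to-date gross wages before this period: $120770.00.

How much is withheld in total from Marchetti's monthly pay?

$2230.36

Income Tax: taxable = $13120.00 − 3×$920.00 = $10360.00
  $542.40 + 22.1% × ($10360.00 − $4800.00) = $542.40 + 22.1% × $5560.00 = $1771.16
Transit Levy: YTD $120770.00 ≥ cap $95220.00 → $0.00
Health Levy: 3.5% × $13120.00 = $459.20
Total: $1771.16 + $0.00 + $459.20 = $2230.36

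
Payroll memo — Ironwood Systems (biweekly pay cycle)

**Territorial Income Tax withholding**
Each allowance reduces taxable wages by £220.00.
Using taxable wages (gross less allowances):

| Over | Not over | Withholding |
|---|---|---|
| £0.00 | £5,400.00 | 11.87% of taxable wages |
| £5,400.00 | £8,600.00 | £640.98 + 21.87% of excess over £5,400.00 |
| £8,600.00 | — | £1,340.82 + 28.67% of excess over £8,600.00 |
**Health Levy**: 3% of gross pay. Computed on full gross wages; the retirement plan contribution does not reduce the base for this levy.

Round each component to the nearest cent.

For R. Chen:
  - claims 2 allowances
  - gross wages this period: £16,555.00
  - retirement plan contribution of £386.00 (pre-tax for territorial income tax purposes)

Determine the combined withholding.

Territorial Income Tax: taxable = £16,555.00 − £386.00 − 2×£220.00 = £15,729.00
  £1,340.82 + 28.67% × (£15,729.00 − £8,600.00) = £1,340.82 + 28.67% × £7,129.00 = £3,384.70
Health Levy: 3% × £16,555.00 = £496.65
Total: £3,384.70 + £496.65 = £3,881.35

£3,881.35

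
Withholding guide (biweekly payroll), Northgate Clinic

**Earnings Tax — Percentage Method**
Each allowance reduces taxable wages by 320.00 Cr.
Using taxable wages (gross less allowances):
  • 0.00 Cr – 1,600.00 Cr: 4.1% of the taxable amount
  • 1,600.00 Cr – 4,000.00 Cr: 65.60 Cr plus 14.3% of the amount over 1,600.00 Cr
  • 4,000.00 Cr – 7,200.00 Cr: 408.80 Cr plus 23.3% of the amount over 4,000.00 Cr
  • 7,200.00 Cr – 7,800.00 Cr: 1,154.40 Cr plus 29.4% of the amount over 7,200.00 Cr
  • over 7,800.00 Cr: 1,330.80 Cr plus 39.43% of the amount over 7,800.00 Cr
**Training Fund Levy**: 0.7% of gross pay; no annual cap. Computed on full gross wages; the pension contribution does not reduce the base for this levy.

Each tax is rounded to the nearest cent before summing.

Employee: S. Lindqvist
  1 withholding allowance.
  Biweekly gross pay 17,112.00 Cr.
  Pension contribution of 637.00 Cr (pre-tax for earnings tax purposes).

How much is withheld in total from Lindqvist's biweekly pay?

4,744.96 Cr

Earnings Tax: taxable = 17,112.00 Cr − 637.00 Cr − 1×320.00 Cr = 16,155.00 Cr
  1,330.80 Cr + 39.43% × (16,155.00 Cr − 7,800.00 Cr) = 1,330.80 Cr + 39.43% × 8,355.00 Cr = 4,625.18 Cr
Training Fund Levy: 0.7% × 17,112.00 Cr = 119.78 Cr
Total: 4,625.18 Cr + 119.78 Cr = 4,744.96 Cr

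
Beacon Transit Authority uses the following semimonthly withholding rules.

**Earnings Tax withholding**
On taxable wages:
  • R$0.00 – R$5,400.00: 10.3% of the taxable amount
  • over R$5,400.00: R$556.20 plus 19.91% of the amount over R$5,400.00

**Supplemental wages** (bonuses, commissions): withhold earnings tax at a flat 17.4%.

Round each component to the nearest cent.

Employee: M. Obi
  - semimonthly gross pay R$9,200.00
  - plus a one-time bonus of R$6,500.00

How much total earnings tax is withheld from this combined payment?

Earnings Tax: taxable = R$9,200.00
  R$556.20 + 19.91% × (R$9,200.00 − R$5,400.00) = R$556.20 + 19.91% × R$3,800.00 = R$1,312.78
Supplemental (17.4% flat on bonus): 17.4% × R$6,500.00 = R$1,131.00
Total earnings tax: R$1,312.78 + R$1,131.00 = R$2,443.78

R$2,443.78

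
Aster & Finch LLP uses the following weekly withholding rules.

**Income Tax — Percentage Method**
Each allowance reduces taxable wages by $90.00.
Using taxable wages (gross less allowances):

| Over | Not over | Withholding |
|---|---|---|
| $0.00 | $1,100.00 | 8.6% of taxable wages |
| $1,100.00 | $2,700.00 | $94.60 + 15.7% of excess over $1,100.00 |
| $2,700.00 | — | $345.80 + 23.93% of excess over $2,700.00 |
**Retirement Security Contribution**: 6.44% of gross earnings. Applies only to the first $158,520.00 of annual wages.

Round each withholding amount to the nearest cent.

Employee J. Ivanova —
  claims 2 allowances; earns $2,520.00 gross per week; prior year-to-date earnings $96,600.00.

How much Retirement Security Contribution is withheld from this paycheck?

Retirement Security Contribution: 6.44% × $2,520.00 = $162.29

$162.29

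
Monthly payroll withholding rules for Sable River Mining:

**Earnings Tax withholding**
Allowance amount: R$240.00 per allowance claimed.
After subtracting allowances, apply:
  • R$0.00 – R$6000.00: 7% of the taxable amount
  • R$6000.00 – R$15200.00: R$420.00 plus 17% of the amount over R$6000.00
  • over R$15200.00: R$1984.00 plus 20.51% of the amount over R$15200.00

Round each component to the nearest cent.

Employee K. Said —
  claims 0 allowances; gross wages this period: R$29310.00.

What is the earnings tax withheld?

R$4877.96

Earnings Tax: taxable = R$29310.00
  R$1984.00 + 20.51% × (R$29310.00 − R$15200.00) = R$1984.00 + 20.51% × R$14110.00 = R$4877.96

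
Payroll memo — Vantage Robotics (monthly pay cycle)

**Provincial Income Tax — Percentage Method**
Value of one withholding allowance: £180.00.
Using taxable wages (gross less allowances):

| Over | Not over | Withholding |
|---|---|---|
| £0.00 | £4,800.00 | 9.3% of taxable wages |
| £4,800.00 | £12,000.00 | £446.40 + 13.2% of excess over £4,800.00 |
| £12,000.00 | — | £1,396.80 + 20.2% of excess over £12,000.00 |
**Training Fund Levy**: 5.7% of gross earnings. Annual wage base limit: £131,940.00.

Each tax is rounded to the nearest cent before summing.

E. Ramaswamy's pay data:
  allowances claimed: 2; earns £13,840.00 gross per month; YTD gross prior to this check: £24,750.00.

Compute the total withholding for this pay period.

Provincial Income Tax: taxable = £13,840.00 − 2×£180.00 = £13,480.00
  £1,396.80 + 20.2% × (£13,480.00 − £12,000.00) = £1,396.80 + 20.2% × £1,480.00 = £1,695.76
Training Fund Levy: 5.7% × £13,840.00 = £788.88
Total: £1,695.76 + £788.88 = £2,484.64

£2,484.64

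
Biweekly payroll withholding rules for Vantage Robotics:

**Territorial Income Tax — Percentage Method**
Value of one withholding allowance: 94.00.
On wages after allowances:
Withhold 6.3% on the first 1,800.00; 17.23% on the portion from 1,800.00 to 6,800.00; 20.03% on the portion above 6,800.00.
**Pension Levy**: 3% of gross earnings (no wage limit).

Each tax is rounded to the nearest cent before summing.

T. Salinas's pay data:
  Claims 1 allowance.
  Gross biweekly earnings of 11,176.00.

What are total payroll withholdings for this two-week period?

Territorial Income Tax: taxable = 11,176.00 − 1×94.00 = 11,082.00
  974.90 + 20.03% × (11,082.00 − 6,800.00) = 974.90 + 20.03% × 4,282.00 = 1,832.58
Pension Levy: 3% × 11,176.00 = 335.28
Total: 1,832.58 + 335.28 = 2,167.86

2,167.86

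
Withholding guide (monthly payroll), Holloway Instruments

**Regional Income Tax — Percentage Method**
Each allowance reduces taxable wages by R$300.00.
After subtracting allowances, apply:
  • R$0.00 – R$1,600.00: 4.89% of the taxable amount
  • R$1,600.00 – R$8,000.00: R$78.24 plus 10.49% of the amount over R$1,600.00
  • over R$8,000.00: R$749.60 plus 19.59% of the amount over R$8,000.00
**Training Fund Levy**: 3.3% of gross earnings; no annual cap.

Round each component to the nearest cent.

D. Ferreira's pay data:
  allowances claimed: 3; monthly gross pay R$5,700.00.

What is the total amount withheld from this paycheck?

R$602.02

Regional Income Tax: taxable = R$5,700.00 − 3×R$300.00 = R$4,800.00
  R$78.24 + 10.49% × (R$4,800.00 − R$1,600.00) = R$78.24 + 10.49% × R$3,200.00 = R$413.92
Training Fund Levy: 3.3% × R$5,700.00 = R$188.10
Total: R$413.92 + R$188.10 = R$602.02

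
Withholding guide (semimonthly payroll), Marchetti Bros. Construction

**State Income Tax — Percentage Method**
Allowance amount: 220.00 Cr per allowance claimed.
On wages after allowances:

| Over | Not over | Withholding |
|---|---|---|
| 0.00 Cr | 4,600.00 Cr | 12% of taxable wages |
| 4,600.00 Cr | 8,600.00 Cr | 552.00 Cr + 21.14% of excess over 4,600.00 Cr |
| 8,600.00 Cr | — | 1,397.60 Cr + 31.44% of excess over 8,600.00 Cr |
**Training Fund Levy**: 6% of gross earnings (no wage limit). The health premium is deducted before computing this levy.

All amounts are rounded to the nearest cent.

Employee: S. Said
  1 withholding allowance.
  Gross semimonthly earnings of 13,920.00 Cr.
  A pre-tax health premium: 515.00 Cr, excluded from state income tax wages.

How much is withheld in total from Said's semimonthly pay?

3,643.42 Cr

State Income Tax: taxable = 13,920.00 Cr − 515.00 Cr − 1×220.00 Cr = 13,185.00 Cr
  1,397.60 Cr + 31.44% × (13,185.00 Cr − 8,600.00 Cr) = 1,397.60 Cr + 31.44% × 4,585.00 Cr = 2,839.12 Cr
Training Fund Levy: 6% × 13,405.00 Cr = 804.30 Cr
Total: 2,839.12 Cr + 804.30 Cr = 3,643.42 Cr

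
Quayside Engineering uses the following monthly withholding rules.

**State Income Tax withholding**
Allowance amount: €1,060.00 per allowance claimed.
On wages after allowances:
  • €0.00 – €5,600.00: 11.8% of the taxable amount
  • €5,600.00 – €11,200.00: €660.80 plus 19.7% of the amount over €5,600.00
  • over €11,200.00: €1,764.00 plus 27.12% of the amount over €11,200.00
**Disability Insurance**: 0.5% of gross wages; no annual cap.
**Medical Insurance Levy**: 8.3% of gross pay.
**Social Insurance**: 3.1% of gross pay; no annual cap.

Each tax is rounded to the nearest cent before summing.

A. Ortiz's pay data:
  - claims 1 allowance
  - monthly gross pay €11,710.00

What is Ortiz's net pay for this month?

State Income Tax: taxable = €11,710.00 − 1×€1,060.00 = €10,650.00
  €660.80 + 19.7% × (€10,650.00 − €5,600.00) = €660.80 + 19.7% × €5,050.00 = €1,655.65
Disability Insurance: 0.5% × €11,710.00 = €58.55
Medical Insurance Levy: 8.3% × €11,710.00 = €971.93
Social Insurance: 3.1% × €11,710.00 = €363.01
Total withheld: €1,655.65 + €58.55 + €971.93 + €363.01 = €3,049.14
Net pay: €11,710.00 − €3,049.14 = €8,660.86

€8,660.86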